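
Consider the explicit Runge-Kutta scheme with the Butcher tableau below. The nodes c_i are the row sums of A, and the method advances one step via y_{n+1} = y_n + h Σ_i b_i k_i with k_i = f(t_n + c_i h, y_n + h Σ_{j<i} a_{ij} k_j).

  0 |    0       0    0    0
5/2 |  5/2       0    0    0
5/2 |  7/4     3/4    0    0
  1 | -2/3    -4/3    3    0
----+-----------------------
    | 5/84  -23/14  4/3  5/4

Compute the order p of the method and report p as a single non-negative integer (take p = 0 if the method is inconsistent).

1

b = (5/84, -23/14, 4/3, 5/4)
c = (0, 5/2, 5/2, 1)
Ac = (0, 0, 15/8, 25/6)
Σ b_i: 5/84·1 + (-23/14)·1 + 4/3·1 + 5/4·1 = 1 ✓
b·c: (-23/14)·5/2 + 4/3·5/2 + 5/4·1 = 10/21 ≠ 1/2 ⇒ order 1.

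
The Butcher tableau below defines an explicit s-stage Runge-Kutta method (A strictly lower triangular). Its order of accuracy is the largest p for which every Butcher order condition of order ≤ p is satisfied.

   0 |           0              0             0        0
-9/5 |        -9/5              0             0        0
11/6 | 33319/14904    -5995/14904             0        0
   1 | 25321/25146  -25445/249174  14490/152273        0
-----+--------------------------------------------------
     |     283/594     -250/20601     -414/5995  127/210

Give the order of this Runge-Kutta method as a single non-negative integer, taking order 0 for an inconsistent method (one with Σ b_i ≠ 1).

b = (283/594, -250/20601, -414/5995, 127/210)
c = (0, -9/5, 11/6, 1)
Ac = (0, 0, 1199/1656, 91/254)
Σ b_i: 283/594·1 + (-250/20601)·1 + (-414/5995)·1 + 127/210·1 = 1 ✓
b·c: (-250/20601)·(-9/5) + (-414/5995)·11/6 + 127/210·1 = 1/2 ✓
b·c²: (-250/20601)·81/25 + (-414/5995)·121/36 + 127/210·1 = 1/3 ✓
b·Ac: (-414/5995)·1199/1656 + 127/210·91/254 = 1/6 ✓
b·c³: (-250/20601)·(-729/125) + (-414/5995)·1331/216 + 127/210·1 = 1/4 ✓
b·(c∘Ac): (-414/5995)·13189/9936 + 127/210·91/254 = 1/8 ✓
b·Ac²: (-414/5995)·(-1199/920) + 127/210·(-7/635) = 1/12 ✓
b·A²c: 127/210·35/508 = 1/24 ✓; 4 stages ⇒ order 4.

4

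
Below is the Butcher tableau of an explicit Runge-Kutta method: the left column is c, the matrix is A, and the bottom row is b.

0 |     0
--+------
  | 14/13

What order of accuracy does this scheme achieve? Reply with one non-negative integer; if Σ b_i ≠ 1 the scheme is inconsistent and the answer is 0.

b = (14/13)
c = (0)
Σ b_i: 14/13·1 = 14/13 ≠ 1 ⇒ order 0.

0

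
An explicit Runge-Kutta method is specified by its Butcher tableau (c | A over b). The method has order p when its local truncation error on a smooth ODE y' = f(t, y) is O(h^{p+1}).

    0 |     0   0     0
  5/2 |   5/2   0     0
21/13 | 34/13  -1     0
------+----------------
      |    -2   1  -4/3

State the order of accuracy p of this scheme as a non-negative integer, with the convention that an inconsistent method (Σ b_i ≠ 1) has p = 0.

b = (-2, 1, -4/3)
c = (0, 5/2, 21/13)
Ac = (0, 0, -5/2)
Σ b_i: (-2)·1 + 1·1 + (-4/3)·1 = -7/3 ≠ 1 ⇒ order 0.

0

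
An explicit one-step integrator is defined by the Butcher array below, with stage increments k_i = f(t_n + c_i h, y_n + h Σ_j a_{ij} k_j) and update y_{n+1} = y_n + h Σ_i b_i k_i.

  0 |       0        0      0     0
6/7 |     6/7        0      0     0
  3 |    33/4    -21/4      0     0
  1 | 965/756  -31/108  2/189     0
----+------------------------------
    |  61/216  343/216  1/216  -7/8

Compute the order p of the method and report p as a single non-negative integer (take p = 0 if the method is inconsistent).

4

b = (61/216, 343/216, 1/216, -7/8)
c = (0, 6/7, 3, 1)
Ac = (0, 0, -9/2, -3/14)
Σ b_i: 61/216·1 + 343/216·1 + 1/216·1 + (-7/8)·1 = 1 ✓
b·c: 343/216·6/7 + 1/216·3 + (-7/8)·1 = 1/2 ✓
b·c²: 343/216·36/49 + 1/216·9 + (-7/8)·1 = 1/3 ✓
b·Ac: 1/216·(-9/2) + (-7/8)·(-3/14) = 1/6 ✓
b·c³: 343/216·216/343 + 1/216·27 + (-7/8)·1 = 1/4 ✓
b·(c∘Ac): 1/216·(-27/2) + (-7/8)·(-3/14) = 1/8 ✓
b·Ac²: 1/216·(-27/7) + (-7/8)·(-17/147) = 1/12 ✓
b·A²c: (-7/8)·(-1/21) = 1/24 ✓; 4 stages ⇒ order 4.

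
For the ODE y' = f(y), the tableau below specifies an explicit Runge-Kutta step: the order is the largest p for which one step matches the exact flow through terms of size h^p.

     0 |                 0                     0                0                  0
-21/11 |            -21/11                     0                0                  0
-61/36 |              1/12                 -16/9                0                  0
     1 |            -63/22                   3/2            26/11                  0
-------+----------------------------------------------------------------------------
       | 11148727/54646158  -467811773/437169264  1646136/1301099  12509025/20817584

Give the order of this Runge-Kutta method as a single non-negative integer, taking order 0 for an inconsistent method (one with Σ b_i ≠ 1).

3

b = (11148727/54646158, -467811773/437169264, 1646136/1301099, 12509025/20817584)
c = (0, -21/11, -61/36, 1)
Ac = (0, 0, 112/33, -680/99)
Σ b_i: 11148727/54646158·1 + (-467811773/437169264)·1 + 1646136/1301099·1 + 12509025/20817584·1 = 1 ✓
b·c: (-467811773/437169264)·(-21/11) + 1646136/1301099·(-61/36) + 12509025/20817584·1 = 1/2 ✓
b·c²: (-467811773/437169264)·441/121 + 1646136/1301099·3721/1296 + 12509025/20817584·1 = 1/3 ✓
b·Ac: 1646136/1301099·112/33 + 12509025/20817584·(-680/99) = 1/6 ✓
b·c³: (-467811773/437169264)·(-9261/1331) + 1646136/1301099·(-226981/46656) + 12509025/20817584·1 = 5847045097/3091411224 ≠ 1/4 ⇒ order 3.
b·(c∘Ac): 1646136/1301099·(-1708/297) + 12509025/20817584·(-680/99) = -979222439/85872534 ≠ 1/8
b·Ac²: 1646136/1301099·(-784/121) + 12509025/20817584·960755/78408 = -454175971919/544088375424 ≠ 1/12
b·A²c: 12509025/20817584·2912/363 = 758880850/157432979 ≠ 1/24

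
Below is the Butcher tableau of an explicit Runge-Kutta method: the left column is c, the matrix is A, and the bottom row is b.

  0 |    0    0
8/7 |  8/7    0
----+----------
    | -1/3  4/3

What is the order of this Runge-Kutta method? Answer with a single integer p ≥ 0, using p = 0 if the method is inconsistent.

b = (-1/3, 4/3)
c = (0, 8/7)
Σ b_i: (-1/3)·1 + 4/3·1 = 1 ✓
b·c: 4/3·8/7 = 32/21 ≠ 1/2 ⇒ order 1.

1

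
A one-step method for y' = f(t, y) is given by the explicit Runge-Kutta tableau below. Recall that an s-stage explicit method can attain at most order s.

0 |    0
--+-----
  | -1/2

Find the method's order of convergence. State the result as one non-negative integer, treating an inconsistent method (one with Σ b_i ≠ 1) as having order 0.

0

b = (-1/2)
c = (0)
Σ b_i: (-1/2)·1 = -1/2 ≠ 1 ⇒ order 0.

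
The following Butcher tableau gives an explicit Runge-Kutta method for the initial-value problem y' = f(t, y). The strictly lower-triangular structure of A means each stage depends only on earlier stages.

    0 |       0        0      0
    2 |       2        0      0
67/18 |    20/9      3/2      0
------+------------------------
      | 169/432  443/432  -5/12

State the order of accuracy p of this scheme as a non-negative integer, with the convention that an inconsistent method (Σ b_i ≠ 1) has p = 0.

b = (169/432, 443/432, -5/12)
c = (0, 2, 67/18)
Ac = (0, 0, 3)
Σ b_i: 169/432·1 + 443/432·1 + (-5/12)·1 = 1 ✓
b·c: 443/432·2 + (-5/12)·67/18 = 1/2 ✓
b·c²: 443/432·4 + (-5/12)·4489/324 = -6497/3888 ≠ 1/3 ⇒ order 2.
b·Ac: (-5/12)·3 = -5/4 ≠ 1/6

2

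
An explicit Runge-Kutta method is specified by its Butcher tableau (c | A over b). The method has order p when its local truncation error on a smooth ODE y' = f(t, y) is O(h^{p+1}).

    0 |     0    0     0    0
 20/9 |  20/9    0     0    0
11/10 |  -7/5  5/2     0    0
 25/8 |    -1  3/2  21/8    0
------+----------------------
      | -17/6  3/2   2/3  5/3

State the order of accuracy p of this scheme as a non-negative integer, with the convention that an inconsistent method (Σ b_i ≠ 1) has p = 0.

b = (-17/6, 3/2, 2/3, 5/3)
c = (0, 20/9, 11/10, 25/8)
Ac = (0, 0, 50/9, 1493/240)
Σ b_i: (-17/6)·1 + 3/2·1 + 2/3·1 + 5/3·1 = 1 ✓
b·c: 3/2·20/9 + 2/3·11/10 + 5/3·25/8 = 371/40 ≠ 1/2 ⇒ order 1.

1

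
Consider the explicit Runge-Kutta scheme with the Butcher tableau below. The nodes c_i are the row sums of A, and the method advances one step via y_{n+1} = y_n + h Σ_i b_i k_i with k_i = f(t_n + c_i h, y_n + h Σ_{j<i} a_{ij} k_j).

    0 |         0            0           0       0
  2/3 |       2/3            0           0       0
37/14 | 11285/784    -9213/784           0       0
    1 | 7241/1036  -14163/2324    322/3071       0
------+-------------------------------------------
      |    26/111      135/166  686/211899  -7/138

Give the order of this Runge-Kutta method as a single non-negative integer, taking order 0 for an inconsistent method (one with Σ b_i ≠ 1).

4

b = (26/111, 135/166, 686/211899, -7/138)
c = (0, 2/3, 37/14, 1)
Ac = (0, 0, -3071/392, -53/14)
Σ b_i: 26/111·1 + 135/166·1 + 686/211899·1 + (-7/138)·1 = 1 ✓
b·c: 135/166·2/3 + 686/211899·37/14 + (-7/138)·1 = 1/2 ✓
b·c²: 135/166·4/9 + 686/211899·1369/196 + (-7/138)·1 = 1/3 ✓
b·Ac: 686/211899·(-3071/392) + (-7/138)·(-53/14) = 1/6 ✓
b·c³: 135/166·8/27 + 686/211899·50653/2744 + (-7/138)·1 = 1/4 ✓
b·(c∘Ac): 686/211899·(-113627/5488) + (-7/138)·(-53/14) = 1/8 ✓
b·Ac²: 686/211899·(-3071/588) + (-7/138)·(-83/42) = 1/12 ✓
b·A²c: (-7/138)·(-23/28) = 1/24 ✓; 4 stages ⇒ order 4.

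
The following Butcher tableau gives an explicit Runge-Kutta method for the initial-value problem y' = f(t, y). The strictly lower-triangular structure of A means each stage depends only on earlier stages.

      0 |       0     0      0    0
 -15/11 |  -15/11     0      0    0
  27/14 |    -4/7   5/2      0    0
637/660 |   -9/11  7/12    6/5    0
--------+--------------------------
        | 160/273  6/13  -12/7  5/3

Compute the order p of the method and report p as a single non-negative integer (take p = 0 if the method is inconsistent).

1

b = (160/273, 6/13, -12/7, 5/3)
c = (0, -15/11, 27/14, 637/660)
Ac = (0, 0, -75/22, 2339/1540)
Σ b_i: 160/273·1 + 6/13·1 + (-12/7)·1 + 5/3·1 = 1 ✓
b·c: 6/13·(-15/11) + (-12/7)·27/14 + 5/3·637/660 = -586967/252252 ≠ 1/2 ⇒ order 1.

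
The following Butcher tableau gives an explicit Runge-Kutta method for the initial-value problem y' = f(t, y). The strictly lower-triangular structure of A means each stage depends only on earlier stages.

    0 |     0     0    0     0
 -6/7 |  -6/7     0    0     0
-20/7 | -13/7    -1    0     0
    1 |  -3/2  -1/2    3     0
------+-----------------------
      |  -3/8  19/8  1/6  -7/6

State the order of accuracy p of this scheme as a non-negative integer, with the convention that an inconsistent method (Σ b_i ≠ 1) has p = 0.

b = (-3/8, 19/8, 1/6, -7/6)
c = (0, -6/7, -20/7, 1)
Ac = (0, 0, 6/7, -57/7)
Σ b_i: (-3/8)·1 + 19/8·1 + 1/6·1 + (-7/6)·1 = 1 ✓
b·c: 19/8·(-6/7) + 1/6·(-20/7) + (-7/6)·1 = -103/28 ≠ 1/2 ⇒ order 1.

1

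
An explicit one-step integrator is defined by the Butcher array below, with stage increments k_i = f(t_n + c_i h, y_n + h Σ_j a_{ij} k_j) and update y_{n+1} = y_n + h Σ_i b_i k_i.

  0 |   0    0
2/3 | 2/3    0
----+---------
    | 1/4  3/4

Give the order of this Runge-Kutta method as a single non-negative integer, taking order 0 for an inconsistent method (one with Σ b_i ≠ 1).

b = (1/4, 3/4)
c = (0, 2/3)
Σ b_i: 1/4·1 + 3/4·1 = 1 ✓
b·c: 3/4·2/3 = 1/2 ✓; 2 stages ⇒ order 2.

2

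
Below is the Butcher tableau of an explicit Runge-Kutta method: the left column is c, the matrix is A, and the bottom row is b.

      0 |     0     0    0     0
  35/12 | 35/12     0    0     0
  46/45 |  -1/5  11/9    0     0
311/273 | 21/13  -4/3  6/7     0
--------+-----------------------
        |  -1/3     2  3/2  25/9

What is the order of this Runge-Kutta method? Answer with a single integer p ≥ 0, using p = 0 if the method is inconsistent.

0

b = (-1/3, 2, 3/2, 25/9)
c = (0, 35/12, 46/45, 311/273)
Ac = (0, 0, 385/108, -949/315)
Σ b_i: (-1/3)·1 + 2·1 + 3/2·1 + 25/9·1 = 107/18 ≠ 1 ⇒ order 0.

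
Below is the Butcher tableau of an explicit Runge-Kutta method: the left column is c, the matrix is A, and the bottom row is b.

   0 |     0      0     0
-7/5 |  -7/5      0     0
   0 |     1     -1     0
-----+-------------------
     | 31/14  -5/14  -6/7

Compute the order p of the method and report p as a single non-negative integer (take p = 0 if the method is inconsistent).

2

b = (31/14, -5/14, -6/7)
c = (0, -7/5, 0)
Ac = (0, 0, 7/5)
Σ b_i: 31/14·1 + (-5/14)·1 + (-6/7)·1 = 1 ✓
b·c: (-5/14)·(-7/5) = 1/2 ✓
b·c²: (-5/14)·49/25 = -7/10 ≠ 1/3 ⇒ order 2.
b·Ac: (-6/7)·7/5 = -6/5 ≠ 1/6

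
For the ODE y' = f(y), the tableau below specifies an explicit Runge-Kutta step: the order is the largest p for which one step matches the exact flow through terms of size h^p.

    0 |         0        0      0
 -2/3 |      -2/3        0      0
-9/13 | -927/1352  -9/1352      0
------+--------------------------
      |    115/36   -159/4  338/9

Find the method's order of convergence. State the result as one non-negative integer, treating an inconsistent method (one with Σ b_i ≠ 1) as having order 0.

3

b = (115/36, -159/4, 338/9)
c = (0, -2/3, -9/13)
Ac = (0, 0, 3/676)
Σ b_i: 115/36·1 + (-159/4)·1 + 338/9·1 = 1 ✓
b·c: (-159/4)·(-2/3) + 338/9·(-9/13) = 1/2 ✓
b·c²: (-159/4)·4/9 + 338/9·81/169 = 1/3 ✓
b·Ac: 338/9·3/676 = 1/6 ✓; 3 stages ⇒ order 3.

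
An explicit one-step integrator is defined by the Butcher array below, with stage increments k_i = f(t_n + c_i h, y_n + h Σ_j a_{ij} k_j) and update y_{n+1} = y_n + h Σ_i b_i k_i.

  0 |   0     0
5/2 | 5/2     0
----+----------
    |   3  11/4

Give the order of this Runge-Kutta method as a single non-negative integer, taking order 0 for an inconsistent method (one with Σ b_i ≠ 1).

b = (3, 11/4)
c = (0, 5/2)
Σ b_i: 3·1 + 11/4·1 = 23/4 ≠ 1 ⇒ order 0.

0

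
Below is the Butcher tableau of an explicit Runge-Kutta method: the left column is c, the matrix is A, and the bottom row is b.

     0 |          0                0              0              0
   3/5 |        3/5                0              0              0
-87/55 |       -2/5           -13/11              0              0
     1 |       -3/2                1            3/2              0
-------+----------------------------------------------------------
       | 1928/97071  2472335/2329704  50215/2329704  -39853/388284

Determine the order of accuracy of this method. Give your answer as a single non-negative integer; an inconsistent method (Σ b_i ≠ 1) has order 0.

b = (1928/97071, 2472335/2329704, 50215/2329704, -39853/388284)
c = (0, 3/5, -87/55, 1)
Ac = (0, 0, -39/55, -39/22)
Σ b_i: 1928/97071·1 + 2472335/2329704·1 + 50215/2329704·1 + (-39853/388284)·1 = 1 ✓
b·c: 2472335/2329704·3/5 + 50215/2329704·(-87/55) + (-39853/388284)·1 = 1/2 ✓
b·c²: 2472335/2329704·9/25 + 50215/2329704·7569/3025 + (-39853/388284)·1 = 1/3 ✓
b·Ac: 50215/2329704·(-39/55) + (-39853/388284)·(-39/22) = 1/6 ✓
b·c³: 2472335/2329704·27/125 + 50215/2329704·(-658503/166375) + (-39853/388284)·1 = 88145/2135562 ≠ 1/4 ⇒ order 3.
b·(c∘Ac): 50215/2329704·3393/3025 + (-39853/388284)·(-39/22) = 10261/49780 ≠ 1/8
b·Ac²: 50215/2329704·(-117/275) + (-39853/388284)·4977/1210 = -1535279/3559270 ≠ 1/12
b·A²c: (-39853/388284)·(-117/110) = 10869/99560 ≠ 1/24

3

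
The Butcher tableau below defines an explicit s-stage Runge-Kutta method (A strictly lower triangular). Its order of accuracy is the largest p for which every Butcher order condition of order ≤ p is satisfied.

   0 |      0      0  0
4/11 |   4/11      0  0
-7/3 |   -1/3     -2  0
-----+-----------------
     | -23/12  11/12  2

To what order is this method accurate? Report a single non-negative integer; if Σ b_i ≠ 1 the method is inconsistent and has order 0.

1

b = (-23/12, 11/12, 2)
c = (0, 4/11, -7/3)
Ac = (0, 0, -8/11)
Σ b_i: (-23/12)·1 + 11/12·1 + 2·1 = 1 ✓
b·c: 11/12·4/11 + 2·(-7/3) = -13/3 ≠ 1/2 ⇒ order 1.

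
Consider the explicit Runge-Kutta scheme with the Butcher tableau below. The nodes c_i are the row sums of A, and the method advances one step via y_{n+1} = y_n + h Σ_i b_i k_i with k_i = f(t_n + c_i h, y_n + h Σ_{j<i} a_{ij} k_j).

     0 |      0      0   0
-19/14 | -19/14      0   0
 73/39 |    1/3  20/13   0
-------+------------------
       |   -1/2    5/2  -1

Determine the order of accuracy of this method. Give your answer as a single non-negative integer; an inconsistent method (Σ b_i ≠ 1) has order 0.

1

b = (-1/2, 5/2, -1)
c = (0, -19/14, 73/39)
Ac = (0, 0, -190/91)
Σ b_i: (-1/2)·1 + 5/2·1 + (-1)·1 = 1 ✓
b·c: 5/2·(-19/14) + (-1)·73/39 = -5749/1092 ≠ 1/2 ⇒ order 1.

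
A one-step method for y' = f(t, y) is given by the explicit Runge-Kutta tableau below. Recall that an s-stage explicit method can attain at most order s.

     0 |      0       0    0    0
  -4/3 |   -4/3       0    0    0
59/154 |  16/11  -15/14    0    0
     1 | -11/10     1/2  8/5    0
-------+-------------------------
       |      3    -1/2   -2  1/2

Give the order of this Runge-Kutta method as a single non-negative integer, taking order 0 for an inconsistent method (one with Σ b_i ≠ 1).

1

b = (3, -1/2, -2, 1/2)
c = (0, -4/3, 59/154, 1)
Ac = (0, 0, 10/7, -62/1155)
Σ b_i: 3·1 + (-1/2)·1 + (-2)·1 + 1/2·1 = 1 ✓
b·c: (-1/2)·(-4/3) + (-2)·59/154 + 1/2·1 = 185/462 ≠ 1/2 ⇒ order 1.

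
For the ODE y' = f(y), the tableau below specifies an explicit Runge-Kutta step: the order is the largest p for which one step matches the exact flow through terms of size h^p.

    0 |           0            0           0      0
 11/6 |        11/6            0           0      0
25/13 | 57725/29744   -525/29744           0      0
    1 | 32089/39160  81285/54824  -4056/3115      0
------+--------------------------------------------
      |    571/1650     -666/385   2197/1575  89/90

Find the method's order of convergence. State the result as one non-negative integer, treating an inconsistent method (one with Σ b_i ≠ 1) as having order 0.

4

b = (571/1650, -666/385, 2197/1575, 89/90)
c = (0, 11/6, 25/13, 1)
Ac = (0, 0, -175/5408, 305/1424)
Σ b_i: 571/1650·1 + (-666/385)·1 + 2197/1575·1 + 89/90·1 = 1 ✓
b·c: (-666/385)·11/6 + 2197/1575·25/13 + 89/90·1 = 1/2 ✓
b·c²: (-666/385)·121/36 + 2197/1575·625/169 + 89/90·1 = 1/3 ✓
b·Ac: 2197/1575·(-175/5408) + 89/90·305/1424 = 1/6 ✓
b·c³: (-666/385)·1331/216 + 2197/1575·15625/2197 + 89/90·1 = 1/4 ✓
b·(c∘Ac): 2197/1575·(-4375/70304) + 89/90·305/1424 = 1/8 ✓
b·Ac²: 2197/1575·(-1925/32448) + 89/90·1435/8544 = 1/12 ✓
b·A²c: 89/90·15/356 = 1/24 ✓; 4 stages ⇒ order 4.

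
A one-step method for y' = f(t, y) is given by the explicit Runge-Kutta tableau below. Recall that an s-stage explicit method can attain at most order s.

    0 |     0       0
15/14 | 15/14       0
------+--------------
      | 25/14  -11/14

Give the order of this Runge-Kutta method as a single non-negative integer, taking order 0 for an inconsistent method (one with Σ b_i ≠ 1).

1

b = (25/14, -11/14)
c = (0, 15/14)
Σ b_i: 25/14·1 + (-11/14)·1 = 1 ✓
b·c: (-11/14)·15/14 = -165/196 ≠ 1/2 ⇒ order 1.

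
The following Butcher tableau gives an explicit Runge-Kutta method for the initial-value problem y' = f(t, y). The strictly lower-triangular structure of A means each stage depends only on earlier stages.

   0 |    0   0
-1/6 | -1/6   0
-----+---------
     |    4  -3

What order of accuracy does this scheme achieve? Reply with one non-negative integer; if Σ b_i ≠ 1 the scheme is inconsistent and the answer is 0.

2

b = (4, -3)
c = (0, -1/6)
Σ b_i: 4·1 + (-3)·1 = 1 ✓
b·c: (-3)·(-1/6) = 1/2 ✓; 2 stages ⇒ order 2.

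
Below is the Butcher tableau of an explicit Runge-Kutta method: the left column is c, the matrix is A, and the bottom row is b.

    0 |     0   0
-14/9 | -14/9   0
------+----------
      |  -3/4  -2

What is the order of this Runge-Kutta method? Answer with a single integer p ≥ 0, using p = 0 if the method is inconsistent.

0

b = (-3/4, -2)
c = (0, -14/9)
Σ b_i: (-3/4)·1 + (-2)·1 = -11/4 ≠ 1 ⇒ order 0.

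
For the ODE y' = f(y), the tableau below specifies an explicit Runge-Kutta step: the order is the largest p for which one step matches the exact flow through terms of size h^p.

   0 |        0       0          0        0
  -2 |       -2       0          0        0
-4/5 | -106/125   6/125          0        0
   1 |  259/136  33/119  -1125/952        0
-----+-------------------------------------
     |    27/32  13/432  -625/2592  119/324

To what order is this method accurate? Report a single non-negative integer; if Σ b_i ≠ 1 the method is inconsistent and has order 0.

4

b = (27/32, 13/432, -625/2592, 119/324)
c = (0, -2, -4/5, 1)
Ac = (0, 0, -12/125, 93/238)
Σ b_i: 27/32·1 + 13/432·1 + (-625/2592)·1 + 119/324·1 = 1 ✓
b·c: 13/432·(-2) + (-625/2592)·(-4/5) + 119/324·1 = 1/2 ✓
b·c²: 13/432·4 + (-625/2592)·16/25 + 119/324·1 = 1/3 ✓
b·Ac: (-625/2592)·(-12/125) + 119/324·93/238 = 1/6 ✓
b·c³: 13/432·(-8) + (-625/2592)·(-64/125) + 119/324·1 = 1/4 ✓
b·(c∘Ac): (-625/2592)·48/625 + 119/324·93/238 = 1/8 ✓
b·Ac²: (-625/2592)·24/125 + 119/324·6/17 = 1/12 ✓
b·A²c: 119/324·27/238 = 1/24 ✓; 4 stages ⇒ order 4.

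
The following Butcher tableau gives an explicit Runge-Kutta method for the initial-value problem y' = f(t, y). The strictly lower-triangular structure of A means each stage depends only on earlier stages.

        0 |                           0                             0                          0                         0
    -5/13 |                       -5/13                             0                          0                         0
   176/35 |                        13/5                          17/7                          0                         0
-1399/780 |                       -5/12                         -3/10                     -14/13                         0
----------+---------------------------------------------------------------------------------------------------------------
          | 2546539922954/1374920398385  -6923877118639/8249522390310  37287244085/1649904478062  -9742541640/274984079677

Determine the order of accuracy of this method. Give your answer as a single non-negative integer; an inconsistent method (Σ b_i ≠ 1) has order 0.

b = (2546539922954/1374920398385, -6923877118639/8249522390310, 37287244085/1649904478062, -9742541640/274984079677)
c = (0, -5/13, 176/35, -1399/780)
Ac = (0, 0, -85/91, -53/10)
Σ b_i: 2546539922954/1374920398385·1 + (-6923877118639/8249522390310)·1 + 37287244085/1649904478062·1 + (-9742541640/274984079677)·1 = 1 ✓
b·c: (-6923877118639/8249522390310)·(-5/13) + 37287244085/1649904478062·176/35 + (-9742541640/274984079677)·(-1399/780) = 1/2 ✓
b·c²: (-6923877118639/8249522390310)·25/169 + 37287244085/1649904478062·30976/1225 + (-9742541640/274984079677)·1957201/608400 = 1/3 ✓
b·Ac: 37287244085/1649904478062·(-85/91) + (-9742541640/274984079677)·(-53/10) = 1/6 ✓
b·c³: (-6923877118639/8249522390310)·(-125/2197) + 37287244085/1649904478062·5451776/42875 + (-9742541640/274984079677)·(-2738124199/474552000) = 1830337771548154991/585551099264203800 ≠ 1/4 ⇒ order 3.
b·(c∘Ac): 37287244085/1649904478062·(-2992/637) + (-9742541640/274984079677)·74147/7800 = -1827039832979/4124761195155 ≠ 1/8
b·Ac²: 37287244085/1649904478062·425/1183 + (-9742541640/274984079677)·(-1613377/59150) = 731559304291661/750706537518210 ≠ 1/12
b·A²c: (-9742541640/274984079677)·170/169 = -127402467600/3574793035801 ≠ 1/24

3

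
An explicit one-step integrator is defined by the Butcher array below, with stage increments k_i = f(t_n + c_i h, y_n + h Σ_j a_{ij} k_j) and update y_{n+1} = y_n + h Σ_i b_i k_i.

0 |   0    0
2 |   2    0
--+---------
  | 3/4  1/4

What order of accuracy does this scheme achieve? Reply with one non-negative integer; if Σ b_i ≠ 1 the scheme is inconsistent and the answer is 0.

b = (3/4, 1/4)
c = (0, 2)
Σ b_i: 3/4·1 + 1/4·1 = 1 ✓
b·c: 1/4·2 = 1/2 ✓; 2 stages ⇒ order 2.

2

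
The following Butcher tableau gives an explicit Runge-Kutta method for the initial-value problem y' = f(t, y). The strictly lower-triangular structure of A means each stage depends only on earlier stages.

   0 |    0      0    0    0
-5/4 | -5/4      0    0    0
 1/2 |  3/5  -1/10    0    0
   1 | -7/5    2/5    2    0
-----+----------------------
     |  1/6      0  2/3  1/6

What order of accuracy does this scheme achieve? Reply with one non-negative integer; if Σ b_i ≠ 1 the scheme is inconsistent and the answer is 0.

b = (1/6, 0, 2/3, 1/6)
c = (0, -5/4, 1/2, 1)
Ac = (0, 0, 1/8, 1/2)
Σ b_i: 1/6·1 + 2/3·1 + 1/6·1 = 1 ✓
b·c: 2/3·1/2 + 1/6·1 = 1/2 ✓
b·c²: 2/3·1/4 + 1/6·1 = 1/3 ✓
b·Ac: 2/3·1/8 + 1/6·1/2 = 1/6 ✓
b·c³: 2/3·1/8 + 1/6·1 = 1/4 ✓
b·(c∘Ac): 2/3·1/16 + 1/6·1/2 = 1/8 ✓
b·Ac²: 2/3·(-5/32) + 1/6·9/8 = 1/12 ✓
b·A²c: 1/6·1/4 = 1/24 ✓; 4 stages ⇒ order 4.

4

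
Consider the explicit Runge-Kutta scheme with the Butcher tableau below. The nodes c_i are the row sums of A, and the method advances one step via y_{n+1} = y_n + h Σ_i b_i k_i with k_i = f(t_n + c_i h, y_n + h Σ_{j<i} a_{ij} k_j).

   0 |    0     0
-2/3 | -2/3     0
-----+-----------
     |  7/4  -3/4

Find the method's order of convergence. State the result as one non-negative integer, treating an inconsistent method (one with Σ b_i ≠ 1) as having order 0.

b = (7/4, -3/4)
c = (0, -2/3)
Σ b_i: 7/4·1 + (-3/4)·1 = 1 ✓
b·c: (-3/4)·(-2/3) = 1/2 ✓; 2 stages ⇒ order 2.

2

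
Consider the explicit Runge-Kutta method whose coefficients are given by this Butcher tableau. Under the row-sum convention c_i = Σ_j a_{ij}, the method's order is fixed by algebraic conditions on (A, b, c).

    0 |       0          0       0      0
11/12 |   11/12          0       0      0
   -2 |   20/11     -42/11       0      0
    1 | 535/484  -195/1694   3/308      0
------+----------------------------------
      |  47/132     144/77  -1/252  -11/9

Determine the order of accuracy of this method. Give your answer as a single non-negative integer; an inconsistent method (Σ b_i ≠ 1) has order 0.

b = (47/132, 144/77, -1/252, -11/9)
c = (0, 11/12, -2, 1)
Ac = (0, 0, -7/2, -1/8)
Σ b_i: 47/132·1 + 144/77·1 + (-1/252)·1 + (-11/9)·1 = 1 ✓
b·c: 144/77·11/12 + (-1/252)·(-2) + (-11/9)·1 = 1/2 ✓
b·c²: 144/77·121/144 + (-1/252)·4 + (-11/9)·1 = 1/3 ✓
b·Ac: (-1/252)·(-7/2) + (-11/9)·(-1/8) = 1/6 ✓
b·c³: 144/77·1331/1728 + (-1/252)·(-8) + (-11/9)·1 = 1/4 ✓
b·(c∘Ac): (-1/252)·7 + (-11/9)·(-1/8) = 1/8 ✓
b·Ac²: (-1/252)·(-77/24) + (-11/9)·(-61/1056) = 1/12 ✓
b·A²c: (-11/9)·(-3/88) = 1/24 ✓; 4 stages ⇒ order 4.

4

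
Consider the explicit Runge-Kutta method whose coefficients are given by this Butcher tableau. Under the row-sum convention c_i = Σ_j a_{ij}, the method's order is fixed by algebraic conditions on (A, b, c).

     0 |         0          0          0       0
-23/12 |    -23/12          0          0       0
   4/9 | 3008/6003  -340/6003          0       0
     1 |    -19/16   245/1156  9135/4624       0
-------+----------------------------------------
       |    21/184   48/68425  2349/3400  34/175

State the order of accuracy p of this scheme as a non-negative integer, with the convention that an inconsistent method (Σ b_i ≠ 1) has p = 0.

b = (21/184, 48/68425, 2349/3400, 34/175)
c = (0, -23/12, 4/9, 1)
Ac = (0, 0, 85/783, 385/816)
Σ b_i: 21/184·1 + 48/68425·1 + 2349/3400·1 + 34/175·1 = 1 ✓
b·c: 48/68425·(-23/12) + 2349/3400·4/9 + 34/175·1 = 1/2 ✓
b·c²: 48/68425·529/144 + 2349/3400·16/81 + 34/175·1 = 1/3 ✓
b·Ac: 2349/3400·85/783 + 34/175·385/816 = 1/6 ✓
b·c³: 48/68425·(-12167/1728) + 2349/3400·64/729 + 34/175·1 = 1/4 ✓
b·(c∘Ac): 2349/3400·340/7047 + 34/175·385/816 = 1/8 ✓
b·Ac²: 2349/3400·(-1955/9396) + 34/175·3815/3264 = 1/12 ✓
b·A²c: 34/175·175/816 = 1/24 ✓; 4 stages ⇒ order 4.

4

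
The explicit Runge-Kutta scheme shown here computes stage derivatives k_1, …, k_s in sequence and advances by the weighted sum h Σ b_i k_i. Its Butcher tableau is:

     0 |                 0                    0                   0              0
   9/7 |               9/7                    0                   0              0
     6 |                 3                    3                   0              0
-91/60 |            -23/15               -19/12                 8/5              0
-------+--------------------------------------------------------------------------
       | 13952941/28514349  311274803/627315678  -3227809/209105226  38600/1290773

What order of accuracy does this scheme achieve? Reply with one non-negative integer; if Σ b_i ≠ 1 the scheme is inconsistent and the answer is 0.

3

b = (13952941/28514349, 311274803/627315678, -3227809/209105226, 38600/1290773)
c = (0, 9/7, 6, -91/60)
Ac = (0, 0, 27/7, 1059/140)
Σ b_i: 13952941/28514349·1 + 311274803/627315678·1 + (-3227809/209105226)·1 + 38600/1290773·1 = 1 ✓
b·c: 311274803/627315678·9/7 + (-3227809/209105226)·6 + 38600/1290773·(-91/60) = 1/2 ✓
b·c²: 311274803/627315678·81/49 + (-3227809/209105226)·36 + 38600/1290773·8281/3600 = 1/3 ✓
b·Ac: (-3227809/209105226)·27/7 + 38600/1290773·1059/140 = 1/6 ✓
b·c³: 311274803/627315678·729/343 + (-3227809/209105226)·216 + 38600/1290773·(-753571/216000) = -2114842091/887113080 ≠ 1/4 ⇒ order 3.
b·(c∘Ac): (-3227809/209105226)·162/7 + 38600/1290773·(-4589/400) = -1150487/1642802 ≠ 1/8
b·Ac²: (-3227809/209105226)·243/49 + 38600/1290773·53883/980 = 2575389/1642802 ≠ 1/12
b·A²c: 38600/1290773·216/35 = 1667520/9035411 ≠ 1/24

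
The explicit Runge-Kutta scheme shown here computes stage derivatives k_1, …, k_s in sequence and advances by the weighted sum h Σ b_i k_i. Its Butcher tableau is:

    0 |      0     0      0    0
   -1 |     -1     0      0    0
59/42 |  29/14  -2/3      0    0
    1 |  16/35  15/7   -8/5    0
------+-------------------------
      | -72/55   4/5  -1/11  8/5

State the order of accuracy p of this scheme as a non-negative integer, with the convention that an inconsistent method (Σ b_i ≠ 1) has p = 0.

1

b = (-72/55, 4/5, -1/11, 8/5)
c = (0, -1, 59/42, 1)
Ac = (0, 0, 2/3, -461/105)
Σ b_i: (-72/55)·1 + 4/5·1 + (-1/11)·1 + 8/5·1 = 1 ✓
b·c: 4/5·(-1) + (-1/11)·59/42 + 8/5·1 = 1553/2310 ≠ 1/2 ⇒ order 1.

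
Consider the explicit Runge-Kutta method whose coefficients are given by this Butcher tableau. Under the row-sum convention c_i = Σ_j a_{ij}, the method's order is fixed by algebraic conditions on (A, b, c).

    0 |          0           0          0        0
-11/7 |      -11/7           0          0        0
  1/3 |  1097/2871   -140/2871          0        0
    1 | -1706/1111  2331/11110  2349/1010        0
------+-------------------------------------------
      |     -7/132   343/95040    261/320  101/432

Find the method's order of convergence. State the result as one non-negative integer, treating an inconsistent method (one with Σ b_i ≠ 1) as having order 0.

4

b = (-7/132, 343/95040, 261/320, 101/432)
c = (0, -11/7, 1/3, 1)
Ac = (0, 0, 20/261, 45/101)
Σ b_i: (-7/132)·1 + 343/95040·1 + 261/320·1 + 101/432·1 = 1 ✓
b·c: 343/95040·(-11/7) + 261/320·1/3 + 101/432·1 = 1/2 ✓
b·c²: 343/95040·121/49 + 261/320·1/9 + 101/432·1 = 1/3 ✓
b·Ac: 261/320·20/261 + 101/432·45/101 = 1/6 ✓
b·c³: 343/95040·(-1331/343) + 261/320·1/27 + 101/432·1 = 1/4 ✓
b·(c∘Ac): 261/320·20/783 + 101/432·45/101 = 1/8 ✓
b·Ac²: 261/320·(-220/1827) + 101/432·549/707 = 1/12 ✓
b·A²c: 101/432·18/101 = 1/24 ✓; 4 stages ⇒ order 4.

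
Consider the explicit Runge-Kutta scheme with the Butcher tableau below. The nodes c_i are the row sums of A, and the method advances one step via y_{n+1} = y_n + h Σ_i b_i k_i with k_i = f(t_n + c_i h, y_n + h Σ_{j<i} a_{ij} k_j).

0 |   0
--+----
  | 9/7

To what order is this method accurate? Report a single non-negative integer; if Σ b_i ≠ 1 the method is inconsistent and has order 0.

0

b = (9/7)
c = (0)
Σ b_i: 9/7·1 = 9/7 ≠ 1 ⇒ order 0.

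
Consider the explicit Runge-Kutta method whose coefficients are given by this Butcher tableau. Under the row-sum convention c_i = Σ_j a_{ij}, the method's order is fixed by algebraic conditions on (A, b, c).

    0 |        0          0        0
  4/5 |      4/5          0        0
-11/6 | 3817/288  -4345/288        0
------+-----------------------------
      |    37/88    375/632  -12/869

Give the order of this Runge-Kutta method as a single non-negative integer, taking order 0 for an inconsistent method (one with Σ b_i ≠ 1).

3

b = (37/88, 375/632, -12/869)
c = (0, 4/5, -11/6)
Ac = (0, 0, -869/72)
Σ b_i: 37/88·1 + 375/632·1 + (-12/869)·1 = 1 ✓
b·c: 375/632·4/5 + (-12/869)·(-11/6) = 1/2 ✓
b·c²: 375/632·16/25 + (-12/869)·121/36 = 1/3 ✓
b·Ac: (-12/869)·(-869/72) = 1/6 ✓; 3 stages ⇒ order 3.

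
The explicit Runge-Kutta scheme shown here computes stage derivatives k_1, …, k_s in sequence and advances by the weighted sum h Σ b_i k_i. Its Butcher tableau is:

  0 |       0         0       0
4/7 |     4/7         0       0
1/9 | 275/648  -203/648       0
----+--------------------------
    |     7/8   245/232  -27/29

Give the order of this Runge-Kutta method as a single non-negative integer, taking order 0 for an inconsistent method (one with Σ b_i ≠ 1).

b = (7/8, 245/232, -27/29)
c = (0, 4/7, 1/9)
Ac = (0, 0, -29/162)
Σ b_i: 7/8·1 + 245/232·1 + (-27/29)·1 = 1 ✓
b·c: 245/232·4/7 + (-27/29)·1/9 = 1/2 ✓
b·c²: 245/232·16/49 + (-27/29)·1/81 = 1/3 ✓
b·Ac: (-27/29)·(-29/162) = 1/6 ✓; 3 stages ⇒ order 3.

3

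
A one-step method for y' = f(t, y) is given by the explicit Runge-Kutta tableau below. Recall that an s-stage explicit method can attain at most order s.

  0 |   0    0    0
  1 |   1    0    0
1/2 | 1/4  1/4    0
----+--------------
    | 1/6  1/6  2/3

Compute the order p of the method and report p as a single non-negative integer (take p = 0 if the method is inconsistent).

3

b = (1/6, 1/6, 2/3)
c = (0, 1, 1/2)
Ac = (0, 0, 1/4)
Σ b_i: 1/6·1 + 1/6·1 + 2/3·1 = 1 ✓
b·c: 1/6·1 + 2/3·1/2 = 1/2 ✓
b·c²: 1/6·1 + 2/3·1/4 = 1/3 ✓
b·Ac: 2/3·1/4 = 1/6 ✓; 3 stages ⇒ order 3.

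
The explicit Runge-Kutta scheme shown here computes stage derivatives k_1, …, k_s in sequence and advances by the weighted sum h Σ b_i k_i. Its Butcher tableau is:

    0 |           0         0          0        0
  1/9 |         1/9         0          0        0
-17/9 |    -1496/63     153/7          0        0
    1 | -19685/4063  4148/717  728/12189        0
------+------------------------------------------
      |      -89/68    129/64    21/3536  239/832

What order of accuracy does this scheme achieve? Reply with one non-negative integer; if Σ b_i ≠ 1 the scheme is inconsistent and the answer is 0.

4

b = (-89/68, 129/64, 21/3536, 239/832)
c = (0, 1/9, -17/9, 1)
Ac = (0, 0, 17/7, 380/717)
Σ b_i: (-89/68)·1 + 129/64·1 + 21/3536·1 + 239/832·1 = 1 ✓
b·c: 129/64·1/9 + 21/3536·(-17/9) + 239/832·1 = 1/2 ✓
b·c²: 129/64·1/81 + 21/3536·289/81 + 239/832·1 = 1/3 ✓
b·Ac: 21/3536·17/7 + 239/832·380/717 = 1/6 ✓
b·c³: 129/64·1/729 + 21/3536·(-4913/729) + 239/832·1 = 1/4 ✓
b·(c∘Ac): 21/3536·(-289/63) + 239/832·380/717 = 1/8 ✓
b·Ac²: 21/3536·17/63 + 239/832·68/239 = 1/12 ✓
b·A²c: 239/832·104/717 = 1/24 ✓; 4 stages ⇒ order 4.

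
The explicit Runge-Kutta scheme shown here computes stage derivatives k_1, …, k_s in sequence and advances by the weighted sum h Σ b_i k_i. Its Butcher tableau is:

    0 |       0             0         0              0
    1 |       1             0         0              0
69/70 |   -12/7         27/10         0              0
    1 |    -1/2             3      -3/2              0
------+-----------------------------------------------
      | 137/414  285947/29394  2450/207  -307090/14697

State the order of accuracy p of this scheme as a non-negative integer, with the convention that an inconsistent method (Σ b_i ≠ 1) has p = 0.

b = (137/414, 285947/29394, 2450/207, -307090/14697)
c = (0, 1, 69/70, 1)
Ac = (0, 0, 27/10, 213/140)
Σ b_i: 137/414·1 + 285947/29394·1 + 2450/207·1 + (-307090/14697)·1 = 1 ✓
b·c: 285947/29394·1 + 2450/207·69/70 + (-307090/14697)·1 = 1/2 ✓
b·c²: 285947/29394·1 + 2450/207·4761/4900 + (-307090/14697)·1 = 1/3 ✓
b·Ac: 2450/207·27/10 + (-307090/14697)·213/140 = 1/6 ✓
b·c³: 285947/29394·1 + 2450/207·328509/343000 + (-307090/14697)·1 = 71/420 ≠ 1/4 ⇒ order 3.
b·(c∘Ac): 2450/207·1863/700 + (-307090/14697)·213/140 = -20/69 ≠ 1/8
b·Ac²: 2450/207·27/10 + (-307090/14697)·15117/9800 = -8191/29820 ≠ 1/12
b·A²c: (-307090/14697)·(-81/20) = 276381/3266 ≠ 1/24

3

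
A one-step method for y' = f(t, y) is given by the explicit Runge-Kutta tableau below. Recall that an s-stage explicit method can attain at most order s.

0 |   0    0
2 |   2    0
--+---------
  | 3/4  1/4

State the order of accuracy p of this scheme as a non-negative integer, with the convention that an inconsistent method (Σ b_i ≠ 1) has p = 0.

2

b = (3/4, 1/4)
c = (0, 2)
Σ b_i: 3/4·1 + 1/4·1 = 1 ✓
b·c: 1/4·2 = 1/2 ✓; 2 stages ⇒ order 2.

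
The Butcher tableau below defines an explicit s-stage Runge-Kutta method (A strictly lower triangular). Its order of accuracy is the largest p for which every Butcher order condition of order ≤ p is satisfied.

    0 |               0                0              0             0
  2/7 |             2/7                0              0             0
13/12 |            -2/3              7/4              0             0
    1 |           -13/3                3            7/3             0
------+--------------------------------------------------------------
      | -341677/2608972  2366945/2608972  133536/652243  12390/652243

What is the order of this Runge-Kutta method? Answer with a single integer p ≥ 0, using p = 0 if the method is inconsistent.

3

b = (-341677/2608972, 2366945/2608972, 133536/652243, 12390/652243)
c = (0, 2/7, 13/12, 1)
Ac = (0, 0, 1/2, 853/252)
Σ b_i: (-341677/2608972)·1 + 2366945/2608972·1 + 133536/652243·1 + 12390/652243·1 = 1 ✓
b·c: 2366945/2608972·2/7 + 133536/652243·13/12 + 12390/652243·1 = 1/2 ✓
b·c²: 2366945/2608972·4/49 + 133536/652243·169/144 + 12390/652243·1 = 1/3 ✓
b·Ac: 133536/652243·1/2 + 12390/652243·853/252 = 1/6 ✓
b·c³: 2366945/2608972·8/343 + 133536/652243·2197/1728 + 12390/652243·1 = 24692309/82182618 ≠ 1/4 ⇒ order 3.
b·(c∘Ac): 133536/652243·13/24 + 12390/652243·853/252 = 685627/3913458 ≠ 1/8
b·Ac²: 133536/652243·1/7 + 12390/652243·63151/21168 = 28244137/328730472 ≠ 1/12
b·A²c: 12390/652243·7/6 = 14455/652243 ≠ 1/24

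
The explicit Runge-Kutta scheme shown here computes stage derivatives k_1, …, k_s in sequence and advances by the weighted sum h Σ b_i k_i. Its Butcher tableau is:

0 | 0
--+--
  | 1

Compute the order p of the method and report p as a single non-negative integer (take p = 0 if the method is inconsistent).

1

b = (1)
c = (0)
Σ b_i: 1·1 = 1 ✓; 1 stage ⇒ order 1.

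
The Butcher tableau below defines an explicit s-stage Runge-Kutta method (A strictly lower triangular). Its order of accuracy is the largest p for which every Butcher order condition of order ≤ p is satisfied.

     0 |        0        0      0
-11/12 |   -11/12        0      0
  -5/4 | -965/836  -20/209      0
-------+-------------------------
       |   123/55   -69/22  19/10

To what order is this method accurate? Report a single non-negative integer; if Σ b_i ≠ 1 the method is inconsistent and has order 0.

b = (123/55, -69/22, 19/10)
c = (0, -11/12, -5/4)
Ac = (0, 0, 5/57)
Σ b_i: 123/55·1 + (-69/22)·1 + 19/10·1 = 1 ✓
b·c: (-69/22)·(-11/12) + 19/10·(-5/4) = 1/2 ✓
b·c²: (-69/22)·121/144 + 19/10·25/16 = 1/3 ✓
b·Ac: 19/10·5/57 = 1/6 ✓; 3 stages ⇒ order 3.

3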